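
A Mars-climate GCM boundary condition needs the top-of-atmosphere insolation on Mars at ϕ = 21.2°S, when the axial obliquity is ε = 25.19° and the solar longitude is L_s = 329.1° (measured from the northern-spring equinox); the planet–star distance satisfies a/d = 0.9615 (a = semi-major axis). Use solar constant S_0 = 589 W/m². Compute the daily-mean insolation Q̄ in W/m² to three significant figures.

Solar declination: sin δ = sin ε · sin L_s = sin 25.19° × sin 329.1° = -0.21857, so δ = -12.625°.
cos h₀ = −tan(-21.2°) tan(-12.625°) = -0.0869, h₀ = 1.6578 rad.
Bracket: h₀ sin ϕ sin δ + cos ϕ cos δ sin h₀ = 1.6578×-0.36162×-0.21857 + 0.93232×0.97582×0.99622 = 0.131031 + 0.906338 = 1.037369.
Inverse-square distance factor (a/d)² = 0.9615² = 0.924482.
Q̄ = (S_0/π) × 0.924482 × [bracket] = (589/π) × 0.924482 × 1.037369 = 179.8 W/m².

Q̄ ≈ 180 W/m²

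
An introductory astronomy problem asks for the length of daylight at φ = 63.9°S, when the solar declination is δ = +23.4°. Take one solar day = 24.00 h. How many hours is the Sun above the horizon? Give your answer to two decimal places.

3.73 h

cos H₀ = −tan φ · tan δ = −tan(-63.9°) × tan(+23.400°) = 0.8833, so H₀ = 0.4879 rad = 27.95°.
Daylight = 2H₀/(2π) × 24.00 h = (0.4879/π) × 24.00 = 3.73 h.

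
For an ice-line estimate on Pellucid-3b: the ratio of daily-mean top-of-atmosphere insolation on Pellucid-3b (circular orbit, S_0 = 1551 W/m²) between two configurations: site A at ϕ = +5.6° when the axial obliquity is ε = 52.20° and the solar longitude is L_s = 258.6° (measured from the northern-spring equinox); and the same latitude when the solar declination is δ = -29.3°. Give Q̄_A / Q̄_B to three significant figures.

Q̄_A / Q̄_B ≈ 0.649

— Configuration A (ϕ=+5.6°):
Solar declination: sin δ = sin ε · sin L_s = sin 52.20° × sin 258.6° = -0.77457, so δ = -50.766°.
cos h₀ = −tan(+5.6°) tan(-50.766°) = 0.1201, h₀ = 1.4504 rad.
Bracket: h₀ sin ϕ sin δ + cos ϕ cos δ sin h₀ = 1.4504×0.09758×-0.77457 + 0.99523×0.63249×0.99276 = -0.109625 + 0.624916 = 0.515291.
Q̄ = (S_0/π) × [bracket] = (1551/π) × 0.515291 = 254.40 W/m².
— Configuration B (ϕ=+5.6°):
cos h₀ = −tan(+5.6°) tan(-29.300°) = 0.0550, h₀ = 1.5157 rad.
Bracket: h₀ sin ϕ sin δ + cos ϕ cos δ sin h₀ = 1.5157×0.09758×-0.48938 + 0.99523×0.87207×0.99849 = -0.072380 + 0.866600 = 0.794220.
Q̄ = (S_0/π) × [bracket] = (1551/π) × 0.794220 = 392.11 W/m².
Ratio Q̄_A / Q̄_B = 254.40 / 392.11 = 0.6488.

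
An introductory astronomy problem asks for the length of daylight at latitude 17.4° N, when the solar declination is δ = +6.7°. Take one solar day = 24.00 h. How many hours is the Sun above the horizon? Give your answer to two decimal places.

12.28 h

cos H₀ = −tan φ · tan δ = −tan(+17.4°) × tan(+6.700°) = -0.0368, so H₀ = 1.6076 rad = 92.11°.
Daylight = 2H₀/(2π) × 24.00 h = (1.6076/π) × 24.00 = 12.28 h.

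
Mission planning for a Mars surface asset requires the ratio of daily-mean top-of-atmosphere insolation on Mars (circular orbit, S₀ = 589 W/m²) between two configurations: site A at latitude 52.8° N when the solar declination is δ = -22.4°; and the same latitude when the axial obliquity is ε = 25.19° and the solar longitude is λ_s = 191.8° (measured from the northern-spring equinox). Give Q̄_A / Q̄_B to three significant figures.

— Configuration A (φ=+52.8°):
cos H₀ = −tan(+52.8°) tan(-22.400°) = 0.5430, H₀ = 0.9968 rad.
Bracket: H₀ sin φ sin δ + cos φ cos δ sin H₀ = 0.9968×0.79653×-0.38107 + 0.60460×0.92455×0.83972 = -0.302562 + 0.469389 = 0.166827.
Q̄ = (S₀/π) × [bracket] = (589/π) × 0.166827 = 31.277 W/m².
— Configuration B (φ=+52.8°):
Solar declination: sin δ = sin ε · sin λ_s = sin 25.19° × sin 191.8° = -0.08704, so δ = -4.993°.
cos H₀ = −tan(+52.8°) tan(-4.993°) = 0.1151, H₀ = 1.4554 rad.
Bracket: H₀ sin φ sin δ + cos φ cos δ sin H₀ = 1.4554×0.79653×-0.08704 + 0.60460×0.99621×0.99335 = -0.100903 + 0.598303 = 0.497400.
Q̄ = (S₀/π) × [bracket] = (589/π) × 0.497400 = 93.255 W/m².
Ratio Q̄_A / Q̄_B = 31.277 / 93.255 = 0.3354.

Q̄_A / Q̄_B ≈ 0.335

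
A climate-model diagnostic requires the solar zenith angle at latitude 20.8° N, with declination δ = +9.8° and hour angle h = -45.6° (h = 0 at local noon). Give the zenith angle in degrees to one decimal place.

cos θ_z = sin φ sin δ + cos φ cos δ cos h = 0.060443 + 0.644519 = 0.704962.
θ_z = arccos(0.704962) = 45.2°.

θ_z = 45.2°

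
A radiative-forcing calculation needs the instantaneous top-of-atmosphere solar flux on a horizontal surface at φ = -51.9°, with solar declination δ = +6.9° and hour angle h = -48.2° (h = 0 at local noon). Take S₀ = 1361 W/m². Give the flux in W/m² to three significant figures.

427 W/m²

cos θ_z = sin φ sin δ + cos φ cos δ cos h = -0.094540 + 0.408296 = 0.313756.
Flux = S₀ · cos θ_z = 1361 × 0.313756 = 427.0 W/m².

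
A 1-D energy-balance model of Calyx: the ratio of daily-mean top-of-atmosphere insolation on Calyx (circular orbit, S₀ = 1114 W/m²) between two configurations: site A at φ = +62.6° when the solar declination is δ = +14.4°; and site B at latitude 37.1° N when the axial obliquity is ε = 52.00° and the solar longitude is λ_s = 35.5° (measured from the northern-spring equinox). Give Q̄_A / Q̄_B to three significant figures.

Q̄_A / Q̄_B ≈ 0.709

— Configuration A (φ=+62.6°):
cos H₀ = −tan(+62.6°) tan(+14.400°) = -0.4953, H₀ = 2.0890 rad.
Bracket: H₀ sin φ sin δ + cos φ cos δ sin H₀ = 2.0890×0.88782×0.24869 + 0.46020×0.96858×0.86870 = 0.461234 + 0.387215 = 0.848449.
Q̄ = (S₀/π) × [bracket] = (1114/π) × 0.848449 = 300.86 W/m².
— Configuration B (φ=+37.1°):
Solar declination: sin δ = sin ε · sin λ_s = sin 52.00° × sin 35.5° = 0.45760, so δ = +27.232°.
cos H₀ = −tan(+37.1°) tan(+27.232°) = -0.3892, H₀ = 1.9706 rad.
Bracket: H₀ sin φ sin δ + cos φ cos δ sin H₀ = 1.9706×0.60321×0.45760 + 0.79758×0.88916×0.92114 = 0.543943 + 0.653251 = 1.197194.
Q̄ = (S₀/π) × [bracket] = (1114/π) × 1.197194 = 424.52 W/m².
Ratio Q̄_A / Q̄_B = 300.86 / 424.52 = 0.7087.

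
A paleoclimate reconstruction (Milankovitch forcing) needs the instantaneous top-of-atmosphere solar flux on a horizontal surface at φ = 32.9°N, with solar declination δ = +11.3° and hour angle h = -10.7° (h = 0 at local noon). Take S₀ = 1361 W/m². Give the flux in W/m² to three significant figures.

1.25e+03 W/m²

cos θ_z = sin φ sin δ + cos φ cos δ cos h = 0.106433 + 0.809028 = 0.915461.
Flux = S₀ · cos θ_z = 1361 × 0.915461 = 1246 W/m².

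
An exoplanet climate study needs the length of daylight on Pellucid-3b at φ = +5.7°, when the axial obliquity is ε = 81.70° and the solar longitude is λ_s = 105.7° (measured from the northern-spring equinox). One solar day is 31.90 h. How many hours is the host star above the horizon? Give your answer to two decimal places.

19.18 h

Solar declination: sin δ = sin ε · sin λ_s = sin 81.70° × sin 105.7° = 0.95261, so δ = +72.290°.
cos H₀ = −tan φ · tan δ = −tan(+5.7°) × tan(+72.290°) = -0.3126, so H₀ = 1.8887 rad = 108.21°.
Daylight = 2H₀/(2π) × 31.90 h = (1.8887/π) × 31.90 = 19.18 h.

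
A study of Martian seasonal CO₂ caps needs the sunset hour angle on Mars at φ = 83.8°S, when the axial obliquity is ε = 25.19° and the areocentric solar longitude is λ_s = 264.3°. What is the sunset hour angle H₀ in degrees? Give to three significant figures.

sin δ = sin 25.19° × sin 264.3° = -0.42352, so δ = -25.057°.
Sunrise equation: cos H₀ = −tan φ · tan δ = -4.3036 ≤ −1, so the Sun never sets (polar day) and H₀ = π.

H₀ = 180°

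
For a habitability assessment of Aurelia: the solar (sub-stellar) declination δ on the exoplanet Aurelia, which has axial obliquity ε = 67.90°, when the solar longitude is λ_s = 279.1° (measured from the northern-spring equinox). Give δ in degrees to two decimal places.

sin δ = sin ε · sin λ_s = sin 67.90° × sin 279.1° = -0.914867.
δ = arcsin(-0.914867) = -66.19°.

δ = -66.19°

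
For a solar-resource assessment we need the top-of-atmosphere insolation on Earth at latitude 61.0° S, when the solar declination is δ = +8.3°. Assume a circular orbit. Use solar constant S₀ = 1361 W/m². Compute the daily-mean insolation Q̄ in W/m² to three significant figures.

cos H₀ = −tan(-61.0°) tan(+8.300°) = 0.2632, H₀ = 1.3045 rad.
Bracket: H₀ sin φ sin δ + cos φ cos δ sin H₀ = 1.3045×-0.87462×0.14436 + 0.48481×0.98953×0.96475 = -0.164706 + 0.462823 = 0.298117.
Q̄ = (S₀/π) × [bracket] = (1361/π) × 0.298117 = 129.2 W/m².

Q̄ ≈ 129 W/m²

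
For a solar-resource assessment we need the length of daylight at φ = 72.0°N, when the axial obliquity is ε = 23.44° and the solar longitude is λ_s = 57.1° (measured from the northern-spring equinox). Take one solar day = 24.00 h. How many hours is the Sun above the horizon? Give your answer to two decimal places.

Solar declination: sin δ = sin ε · sin λ_s = sin 23.44° × sin 57.1° = 0.33399, so δ = +19.511°.
Sunrise equation: cos H₀ = −tan φ · tan δ = -1.0905 ≤ −1, so the Sun never sets (polar day) and H₀ = π.
Daylight = 2H₀/(2π) × 24.00 h = (3.1416/π) × 24.00 = 24.00 h.

24.00 h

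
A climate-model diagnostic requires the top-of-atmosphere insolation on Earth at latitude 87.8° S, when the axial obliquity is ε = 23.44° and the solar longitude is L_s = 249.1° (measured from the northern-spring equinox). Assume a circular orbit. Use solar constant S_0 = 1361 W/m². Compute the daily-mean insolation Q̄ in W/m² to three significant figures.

Q̄ ≈ 505 W/m²

Solar declination: sin δ = sin ε · sin L_s = sin 23.44° × sin 249.1° = -0.37162, so δ = -21.815°.
cos h₀ = −tan(-87.8°) tan(-21.815°) = -10.4196 ≤ −1 ⇒ polar day, h₀ = π.
Bracket: h₀ sin ϕ sin δ + cos ϕ cos δ sin h₀ = 3.1416×-0.99926×-0.37162 + 0.03839×0.92839×0.00000 = 1.166617 + 0.000000 = 1.166617.
Q̄ = (S_0/π) × [bracket] = (1361/π) × 1.166617 = 505.4 W/m².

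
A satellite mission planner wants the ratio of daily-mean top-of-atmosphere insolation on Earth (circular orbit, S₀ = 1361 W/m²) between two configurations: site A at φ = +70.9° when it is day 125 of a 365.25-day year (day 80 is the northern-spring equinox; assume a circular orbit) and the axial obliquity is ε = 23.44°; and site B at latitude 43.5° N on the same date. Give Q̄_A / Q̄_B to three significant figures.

Q̄_A / Q̄_B ≈ 0.826

— Configuration A (φ=+70.9°):
Solar longitude: λ_s = 360° × (125 − 80)/365.25 = 44.353°.
sin δ = sin 23.44° × sin 44.353° = 0.27809, so δ = +16.146°.
cos H₀ = −tan(+70.9°) tan(+16.146°) = -0.8360, H₀ = 2.5608 rad.
Bracket: H₀ sin φ sin δ + cos φ cos δ sin H₀ = 2.5608×0.94495×0.27809 + 0.32722×0.96056×0.54867 = 0.672930 + 0.172455 = 0.845385.
Q̄ = (S₀/π) × [bracket] = (1361/π) × 0.845385 = 366.24 W/m².
— Configuration B (φ=+43.5°):
cos H₀ = −tan(+43.5°) tan(+16.146°) = -0.2747, H₀ = 1.8491 rad.
Bracket: H₀ sin φ sin δ + cos φ cos δ sin H₀ = 1.8491×0.68835×0.27809 + 0.72537×0.96056×0.96152 = 0.353961 + 0.669950 = 1.023911.
Q̄ = (S₀/π) × [bracket] = (1361/π) × 1.023911 = 443.58 W/m².
Ratio Q̄_A / Q̄_B = 366.24 / 443.58 = 0.8256.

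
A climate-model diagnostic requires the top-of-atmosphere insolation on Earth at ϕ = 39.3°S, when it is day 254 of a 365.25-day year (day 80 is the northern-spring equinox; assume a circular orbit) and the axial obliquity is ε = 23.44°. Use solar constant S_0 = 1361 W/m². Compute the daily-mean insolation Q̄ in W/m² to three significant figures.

Q̄ ≈ 310 W/m²

Solar longitude: L_s = 360° × (254 − 80)/365.25 = 171.499°.
sin δ = sin 23.44° × sin 171.499° = 0.05880, so δ = +3.371°.
cos h₀ = −tan(-39.3°) tan(+3.371°) = 0.0482, h₀ = 1.5226 rad.
Bracket: h₀ sin ϕ sin δ + cos ϕ cos δ sin h₀ = 1.5226×-0.63338×0.05880 + 0.77384×0.99827×0.99884 = -0.056706 + 0.771605 = 0.714899.
Q̄ = (S_0/π) × [bracket] = (1361/π) × 0.714899 = 309.7 W/m².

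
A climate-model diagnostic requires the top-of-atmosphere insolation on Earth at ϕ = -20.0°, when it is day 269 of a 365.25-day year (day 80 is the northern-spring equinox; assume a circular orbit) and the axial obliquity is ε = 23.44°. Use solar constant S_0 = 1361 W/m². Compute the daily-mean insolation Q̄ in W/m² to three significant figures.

Q̄ ≈ 417 W/m²

Solar longitude: L_s = 360° × (269 − 80)/365.25 = 186.283°.
sin δ = sin 23.44° × sin 186.283° = -0.04354, so δ = -2.495°.
cos h₀ = −tan(-20.0°) tan(-2.495°) = -0.0159, h₀ = 1.5867 rad.
Bracket: h₀ sin ϕ sin δ + cos ϕ cos δ sin h₀ = 1.5867×-0.34202×-0.04354 + 0.93969×0.99905×0.99987 = 0.023628 + 0.938675 = 0.962303.
Q̄ = (S_0/π) × [bracket] = (1361/π) × 0.962303 = 416.9 W/m².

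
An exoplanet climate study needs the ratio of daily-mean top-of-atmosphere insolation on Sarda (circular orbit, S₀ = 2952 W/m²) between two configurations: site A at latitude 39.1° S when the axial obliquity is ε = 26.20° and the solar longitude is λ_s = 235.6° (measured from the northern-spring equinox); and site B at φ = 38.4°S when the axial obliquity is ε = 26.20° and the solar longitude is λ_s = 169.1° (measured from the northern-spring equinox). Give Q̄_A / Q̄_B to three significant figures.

Q̄_A / Q̄_B ≈ 1.60

— Configuration A (φ=-39.1°):
Solar declination: sin δ = sin ε · sin λ_s = sin 26.20° × sin 235.6° = -0.36429, so δ = -21.364°.
cos H₀ = −tan(-39.1°) tan(-21.364°) = -0.3179, H₀ = 1.8943 rad.
Bracket: H₀ sin φ sin δ + cos φ cos δ sin H₀ = 1.8943×-0.63068×-0.36429 + 0.77605×0.93128×0.94813 = 0.435216 + 0.685232 = 1.120448.
Q̄ = (S₀/π) × [bracket] = (2952/π) × 1.120448 = 1052.8 W/m².
— Configuration B (φ=-38.4°):
Solar declination: sin δ = sin ε · sin λ_s = sin 26.20° × sin 169.1° = 0.08349, so δ = +4.789°.
cos H₀ = −tan(-38.4°) tan(+4.789°) = 0.0664, H₀ = 1.5043 rad.
Bracket: H₀ sin φ sin δ + cos φ cos δ sin H₀ = 1.5043×-0.62115×0.08349 + 0.78369×0.99651×0.99779 = -0.078013 + 0.779229 = 0.701216.
Q̄ = (S₀/π) × [bracket] = (2952/π) × 0.701216 = 658.90 W/m².
Ratio Q̄_A / Q̄_B = 1052.8 / 658.90 = 1.598.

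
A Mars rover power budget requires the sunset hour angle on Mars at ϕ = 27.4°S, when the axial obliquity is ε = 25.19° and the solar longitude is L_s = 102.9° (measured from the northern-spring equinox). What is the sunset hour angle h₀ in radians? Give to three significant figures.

h₀ = 1.33 rad

Solar declination: sin δ = sin ε · sin L_s = sin 25.19° × sin 102.9° = 0.41488, so δ = +24.512°.
cos h₀ = −tan ϕ · tan δ = −tan(-27.4°) × tan(+24.512°) = 0.2364, so h₀ = 1.3322 rad = 76.33°.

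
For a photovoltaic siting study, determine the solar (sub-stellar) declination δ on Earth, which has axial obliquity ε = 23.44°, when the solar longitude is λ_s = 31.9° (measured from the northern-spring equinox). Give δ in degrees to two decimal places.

sin δ = sin ε · sin λ_s = sin 23.44° × sin 31.9° = 0.210207.
δ = arcsin(0.210207) = +12.13°.

δ = +12.13°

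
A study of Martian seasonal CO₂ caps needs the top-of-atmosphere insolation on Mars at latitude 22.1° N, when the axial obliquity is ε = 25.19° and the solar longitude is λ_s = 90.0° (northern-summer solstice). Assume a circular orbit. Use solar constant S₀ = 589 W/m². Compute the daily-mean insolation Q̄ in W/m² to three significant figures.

Solar declination: sin δ = sin ε · sin λ_s = sin 25.19° × sin 90.0° = 0.42562, so δ = +25.190°.
cos H₀ = −tan(+22.1°) tan(+25.190°) = -0.1910, H₀ = 1.7630 rad.
Bracket: H₀ sin φ sin δ + cos φ cos δ sin H₀ = 1.7630×0.37622×0.42562 + 0.92653×0.90490×0.98159 = 0.282303 + 0.822982 = 1.105285.
Q̄ = (S₀/π) × [bracket] = (589/π) × 1.105285 = 207.2 W/m².

Q̄ ≈ 207 W/m²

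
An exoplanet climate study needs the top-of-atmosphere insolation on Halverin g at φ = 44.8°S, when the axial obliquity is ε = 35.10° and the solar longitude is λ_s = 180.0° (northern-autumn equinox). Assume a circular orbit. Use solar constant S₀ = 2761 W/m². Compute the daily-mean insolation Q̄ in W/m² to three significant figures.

Q̄ ≈ 624 W/m²

Solar declination: sin δ = sin ε · sin λ_s = sin 35.10° × sin 180.0° = 0.00000, so δ = +0.000°.
cos H₀ = −tan(-44.8°) tan(+0.000°) = 0.0000, H₀ = 1.5708 rad.
Bracket: H₀ sin φ sin δ + cos φ cos δ sin H₀ = 1.5708×-0.70463×0.00000 + 0.70957×1.00000×1.00000 = -0.000000 + 0.709570 = 0.709570.
Q̄ = (S₀/π) × [bracket] = (2761/π) × 0.709570 = 623.6 W/m².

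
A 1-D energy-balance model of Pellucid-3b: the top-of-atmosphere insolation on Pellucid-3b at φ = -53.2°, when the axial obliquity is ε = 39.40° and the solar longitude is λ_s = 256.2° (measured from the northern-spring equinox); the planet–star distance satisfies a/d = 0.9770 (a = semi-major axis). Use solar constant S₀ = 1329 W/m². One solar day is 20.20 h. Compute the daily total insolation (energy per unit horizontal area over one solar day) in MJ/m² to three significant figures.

45.5 MJ/m²

Solar declination: sin δ = sin ε · sin λ_s = sin 39.40° × sin 256.2° = -0.61641, so δ = -38.054°.
cos H₀ = −tan(-53.2°) tan(-38.054°) = -1.0464 ≤ −1 ⇒ polar day, H₀ = π.
Bracket: H₀ sin φ sin δ + cos φ cos δ sin H₀ = 3.1416×-0.80073×-0.61641 + 0.59902×0.78743×0.00000 = 1.550625 + 0.000000 = 1.550625.
Inverse-square distance factor (a/d)² = 0.9770² = 0.954529.
Q̄ = (S₀/π) × 0.954529 × [bracket] = (1329/π) × 0.954529 × 1.550625 = 626.14 W/m².
Daily total = Q̄ × 20.20 h × 3600 s/h = 626.14 × 20.20 × 3600 / 10⁶ = 45.53 MJ/m².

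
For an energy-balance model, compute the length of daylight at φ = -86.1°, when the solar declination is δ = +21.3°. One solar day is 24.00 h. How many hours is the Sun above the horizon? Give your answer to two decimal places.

0.00 h

cos H₀ = −tan φ · tan δ = 5.7190 ≥ 1, so the Sun never rises (polar night) and H₀ = 0.
Daylight = 2H₀/(2π) × 24.00 h = (0.0000/π) × 24.00 = 0.00 h.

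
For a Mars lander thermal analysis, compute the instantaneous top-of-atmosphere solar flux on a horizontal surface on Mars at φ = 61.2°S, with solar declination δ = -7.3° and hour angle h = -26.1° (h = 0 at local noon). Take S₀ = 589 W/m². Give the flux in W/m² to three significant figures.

cos θ_z = sin φ sin δ + cos φ cos δ cos h = 0.111348 + 0.429121 = 0.540469.
Flux = S₀ · cos θ_z = 589 × 0.540469 = 318.3 W/m².

318 W/m²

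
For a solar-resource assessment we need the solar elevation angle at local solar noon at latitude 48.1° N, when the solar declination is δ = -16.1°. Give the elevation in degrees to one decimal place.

25.8°

At local noon the hour angle is zero, so the zenith angle equals |φ − δ| = |+48.1° − (-16.100°)| = 64.200°.
Elevation = 90° − 64.200° = 25.8°.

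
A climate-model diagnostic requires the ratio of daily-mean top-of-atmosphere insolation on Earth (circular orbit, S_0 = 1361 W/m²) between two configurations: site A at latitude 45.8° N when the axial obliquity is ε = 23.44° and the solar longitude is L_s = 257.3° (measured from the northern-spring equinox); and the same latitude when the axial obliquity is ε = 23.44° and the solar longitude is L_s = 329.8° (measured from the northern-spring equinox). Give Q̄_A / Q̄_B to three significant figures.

Q̄_A / Q̄_B ≈ 0.564

— Configuration A (ϕ=+45.8°):
Solar declination: sin δ = sin ε · sin L_s = sin 23.44° × sin 257.3° = -0.38806, so δ = -22.834°.
cos h₀ = −tan(+45.8°) tan(-22.834°) = 0.4330, h₀ = 1.1230 rad.
Bracket: h₀ sin ϕ sin δ + cos ϕ cos δ sin h₀ = 1.1230×0.71691×-0.38806 + 0.69717×0.92164×0.90140 = -0.312423 + 0.579185 = 0.266762.
Q̄ = (S_0/π) × [bracket] = (1361/π) × 0.266762 = 115.57 W/m².
— Configuration B (ϕ=+45.8°):
Solar declination: sin δ = sin ε · sin L_s = sin 23.44° × sin 329.8° = -0.20010, so δ = -11.543°.
cos h₀ = −tan(+45.8°) tan(-11.543°) = 0.2100, h₀ = 1.3592 rad.
Bracket: h₀ sin ϕ sin δ + cos ϕ cos δ sin h₀ = 1.3592×0.71691×-0.20010 + 0.69717×0.97978×0.97770 = -0.194982 + 0.667841 = 0.472859.
Q̄ = (S_0/π) × [bracket] = (1361/π) × 0.472859 = 204.85 W/m².
Ratio Q̄_A / Q̄_B = 115.57 / 204.85 = 0.5642.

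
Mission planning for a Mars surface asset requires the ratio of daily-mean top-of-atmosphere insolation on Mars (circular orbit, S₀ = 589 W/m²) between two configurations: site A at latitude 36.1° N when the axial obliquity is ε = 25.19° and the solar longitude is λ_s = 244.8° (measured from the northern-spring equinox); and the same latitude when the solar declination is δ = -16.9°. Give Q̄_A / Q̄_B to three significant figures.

Q̄_A / Q̄_B ≈ 0.811

— Configuration A (φ=+36.1°):
Solar declination: sin δ = sin ε · sin λ_s = sin 25.19° × sin 244.8° = -0.38511, so δ = -22.651°.
cos H₀ = −tan(+36.1°) tan(-22.651°) = 0.3043, H₀ = 1.2616 rad.
Bracket: H₀ sin φ sin δ + cos φ cos δ sin H₀ = 1.2616×0.58920×-0.38511 + 0.80799×0.92287×0.95258 = -0.286266 + 0.710310 = 0.424044.
Q̄ = (S₀/π) × [bracket] = (589/π) × 0.424044 = 79.502 W/m².
— Configuration B (φ=+36.1°):
cos H₀ = −tan(+36.1°) tan(-16.900°) = 0.2216, H₀ = 1.3474 rad.
Bracket: H₀ sin φ sin δ + cos φ cos δ sin H₀ = 1.3474×0.58920×-0.29070 + 0.80799×0.95681×0.97515 = -0.230783 + 0.753882 = 0.523099.
Q̄ = (S₀/π) × [bracket] = (589/π) × 0.523099 = 98.073 W/m².
Ratio Q̄_A / Q̄_B = 79.502 / 98.073 = 0.8106.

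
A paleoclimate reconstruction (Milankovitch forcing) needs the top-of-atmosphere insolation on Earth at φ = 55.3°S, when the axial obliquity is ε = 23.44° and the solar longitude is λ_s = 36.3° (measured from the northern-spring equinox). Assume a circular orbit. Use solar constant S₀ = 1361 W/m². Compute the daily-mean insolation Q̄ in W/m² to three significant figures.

Solar declination: sin δ = sin ε · sin λ_s = sin 23.44° × sin 36.3° = 0.23550, so δ = +13.621°.
cos H₀ = −tan(-55.3°) tan(+13.621°) = 0.3499, H₀ = 1.2133 rad.
Bracket: H₀ sin φ sin δ + cos φ cos δ sin H₀ = 1.2133×-0.82214×0.23550 + 0.56928×0.97188×0.93677 = -0.234912 + 0.518288 = 0.283376.
Q̄ = (S₀/π) × [bracket] = (1361/π) × 0.283376 = 122.8 W/m².

Q̄ ≈ 123 W/m²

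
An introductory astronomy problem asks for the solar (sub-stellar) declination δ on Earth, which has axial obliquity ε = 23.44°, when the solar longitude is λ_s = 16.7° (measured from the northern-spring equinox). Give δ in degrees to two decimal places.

δ = +6.56°

sin δ = sin ε · sin λ_s = sin 23.44° × sin 16.7° = 0.114309.
δ = arcsin(0.114309) = +6.56°.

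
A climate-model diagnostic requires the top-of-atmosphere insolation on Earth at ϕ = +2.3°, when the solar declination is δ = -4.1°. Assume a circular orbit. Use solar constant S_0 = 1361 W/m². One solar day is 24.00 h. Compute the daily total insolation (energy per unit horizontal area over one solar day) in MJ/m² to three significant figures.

37.1 MJ/m²

cos h₀ = −tan(+2.3°) tan(-4.100°) = 0.0029, h₀ = 1.5679 rad.
Bracket: h₀ sin ϕ sin δ + cos ϕ cos δ sin h₀ = 1.5679×0.04013×-0.07150 + 0.99919×0.99744×1.00000 = -0.004499 + 0.996632 = 0.992133.
Q̄ = (S_0/π) × [bracket] = (1361/π) × 0.992133 = 429.81 W/m².
Daily total = Q̄ × 24.00 h × 3600 s/h = 429.81 × 24.00 × 3600 / 10⁶ = 37.14 MJ/m².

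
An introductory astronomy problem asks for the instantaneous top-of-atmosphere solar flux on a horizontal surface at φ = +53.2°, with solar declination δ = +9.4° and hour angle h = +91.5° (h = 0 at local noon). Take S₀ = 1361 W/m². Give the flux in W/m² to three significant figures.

157 W/m²

cos θ_z = sin φ sin δ + cos φ cos δ cos h = 0.130780 + -0.015470 = 0.115310.
Flux = S₀ · cos θ_z = 1361 × 0.115310 = 156.9 W/m².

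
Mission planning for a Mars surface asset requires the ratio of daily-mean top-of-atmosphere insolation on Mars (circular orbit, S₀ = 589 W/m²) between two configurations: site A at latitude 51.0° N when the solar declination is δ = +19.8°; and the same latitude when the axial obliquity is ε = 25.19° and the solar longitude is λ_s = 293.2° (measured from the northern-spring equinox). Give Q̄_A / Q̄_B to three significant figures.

Q̄_A / Q̄_B ≈ 5.81

— Configuration A (φ=+51.0°):
cos H₀ = −tan(+51.0°) tan(+19.800°) = -0.4446, H₀ = 2.0315 rad.
Bracket: H₀ sin φ sin δ + cos φ cos δ sin H₀ = 2.0315×0.77715×0.33874 + 0.62932×0.94088×0.89573 = 0.534796 + 0.530375 = 1.065171.
Q̄ = (S₀/π) × [bracket] = (589/π) × 1.065171 = 199.70 W/m².
— Configuration B (φ=+51.0°):
Solar declination: sin δ = sin ε · sin λ_s = sin 25.19° × sin 293.2° = -0.39120, so δ = -23.029°.
cos H₀ = −tan(+51.0°) tan(-23.029°) = 0.5249, H₀ = 1.0182 rad.
Bracket: H₀ sin φ sin δ + cos φ cos δ sin H₀ = 1.0182×0.77715×-0.39120 + 0.62932×0.92030×0.85114 = -0.309554 + 0.492949 = 0.183395.
Q̄ = (S₀/π) × [bracket] = (589/π) × 0.183395 = 34.384 W/m².
Ratio Q̄_A / Q̄_B = 199.70 / 34.384 = 5.808.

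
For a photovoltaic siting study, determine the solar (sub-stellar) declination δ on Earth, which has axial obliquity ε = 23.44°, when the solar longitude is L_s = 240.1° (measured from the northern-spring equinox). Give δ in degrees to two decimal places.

δ = -20.17°

sin δ = sin ε · sin L_s = sin 23.44° × sin 240.1° = -0.344842.
δ = arcsin(-0.344842) = -20.17°.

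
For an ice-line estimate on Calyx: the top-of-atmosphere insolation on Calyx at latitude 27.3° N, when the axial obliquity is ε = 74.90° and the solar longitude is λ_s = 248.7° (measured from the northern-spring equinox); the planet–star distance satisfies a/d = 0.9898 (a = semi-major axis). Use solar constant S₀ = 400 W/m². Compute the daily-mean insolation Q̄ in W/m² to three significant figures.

Q̄ ≈ 0.00 W/m²

Solar declination: sin δ = sin ε · sin λ_s = sin 74.90° × sin 248.7° = -0.89952, so δ = -64.095°.
cos H₀ = −tan(+27.3°) tan(-64.095°) = 1.0627 ≥ 1 ⇒ polar night, H₀ = 0 and Q̄ = 0.
Inverse-square distance factor (a/d)² = 0.9898² = 0.979704.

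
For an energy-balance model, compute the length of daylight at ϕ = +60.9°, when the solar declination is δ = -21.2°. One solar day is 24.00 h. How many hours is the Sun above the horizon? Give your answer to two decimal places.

cos h₀ = −tan ϕ · tan δ = −tan(+60.9°) × tan(-21.200°) = 0.6969, so h₀ = 0.7998 rad = 45.82°.
Daylight = 2h₀/(2π) × 24.00 h = (0.7998/π) × 24.00 = 6.11 h.

6.11 h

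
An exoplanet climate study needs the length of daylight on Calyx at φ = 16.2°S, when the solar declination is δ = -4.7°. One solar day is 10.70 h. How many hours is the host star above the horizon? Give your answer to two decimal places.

5.43 h

cos H₀ = −tan φ · tan δ = −tan(-16.2°) × tan(-4.700°) = -0.0239, so H₀ = 1.5947 rad = 91.37°.
Daylight = 2H₀/(2π) × 10.70 h = (1.5947/π) × 10.70 = 5.43 h.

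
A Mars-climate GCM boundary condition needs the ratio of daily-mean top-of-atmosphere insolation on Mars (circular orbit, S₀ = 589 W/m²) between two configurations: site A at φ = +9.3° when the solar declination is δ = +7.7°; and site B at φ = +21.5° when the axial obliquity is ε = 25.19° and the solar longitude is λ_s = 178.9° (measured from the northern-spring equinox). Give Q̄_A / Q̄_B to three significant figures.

— Configuration A (φ=+9.3°):
cos H₀ = −tan(+9.3°) tan(+7.700°) = -0.0221, H₀ = 1.5929 rad.
Bracket: H₀ sin φ sin δ + cos φ cos δ sin H₀ = 1.5929×0.16160×0.13399 + 0.98686×0.99098×0.99975 = 0.034491 + 0.977714 = 1.012205.
Q̄ = (S₀/π) × [bracket] = (589/π) × 1.012205 = 189.77 W/m².
— Configuration B (φ=+21.5°):
Solar declination: sin δ = sin ε · sin λ_s = sin 25.19° × sin 178.9° = 0.00817, so δ = +0.468°.
cos H₀ = −tan(+21.5°) tan(+0.468°) = -0.0032, H₀ = 1.5740 rad.
Bracket: H₀ sin φ sin δ + cos φ cos δ sin H₀ = 1.5740×0.36650×0.00817 + 0.93042×0.99997×0.99999 = 0.004713 + 0.930383 = 0.935096.
Q̄ = (S₀/π) × [bracket] = (589/π) × 0.935096 = 175.32 W/m².
Ratio Q̄_A / Q̄_B = 189.77 / 175.32 = 1.082.

Q̄_A / Q̄_B ≈ 1.08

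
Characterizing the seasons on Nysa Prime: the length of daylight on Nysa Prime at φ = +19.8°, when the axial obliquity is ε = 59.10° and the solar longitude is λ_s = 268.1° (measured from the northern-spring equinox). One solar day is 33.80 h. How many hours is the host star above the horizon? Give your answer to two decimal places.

Solar declination: sin δ = sin ε · sin λ_s = sin 59.10° × sin 268.1° = -0.85759, so δ = -59.047°.
cos H₀ = −tan φ · tan δ = −tan(+19.8°) × tan(-59.047°) = 0.6003, so H₀ = 0.9269 rad = 53.11°.
Daylight = 2H₀/(2π) × 33.80 h = (0.9269/π) × 33.80 = 9.97 h.

9.97 h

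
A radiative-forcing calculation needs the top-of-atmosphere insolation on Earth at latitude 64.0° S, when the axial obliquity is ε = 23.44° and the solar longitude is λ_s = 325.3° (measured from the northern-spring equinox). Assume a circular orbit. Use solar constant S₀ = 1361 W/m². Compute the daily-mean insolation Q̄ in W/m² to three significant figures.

Solar declination: sin δ = sin ε · sin λ_s = sin 23.44° × sin 325.3° = -0.22645, so δ = -13.088°.
cos H₀ = −tan(-64.0°) tan(-13.088°) = -0.4767, H₀ = 2.0677 rad.
Bracket: H₀ sin φ sin δ + cos φ cos δ sin H₀ = 2.0677×-0.89879×-0.22645 + 0.43837×0.97402×0.87908 = 0.420841 + 0.375351 = 0.796192.
Q̄ = (S₀/π) × [bracket] = (1361/π) × 0.796192 = 344.9 W/m².

Q̄ ≈ 345 W/m²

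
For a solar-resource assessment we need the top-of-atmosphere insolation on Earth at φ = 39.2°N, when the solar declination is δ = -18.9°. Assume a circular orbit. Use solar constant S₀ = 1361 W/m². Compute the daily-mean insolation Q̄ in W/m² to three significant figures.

cos H₀ = −tan(+39.2°) tan(-18.900°) = 0.2792, H₀ = 1.2878 rad.
Bracket: H₀ sin φ sin δ + cos φ cos δ sin H₀ = 1.2878×0.63203×-0.32392 + 0.77494×0.94609×0.96022 = -0.263648 + 0.703998 = 0.440350.
Q̄ = (S₀/π) × [bracket] = (1361/π) × 0.440350 = 190.8 W/m².

Q̄ ≈ 191 W/m²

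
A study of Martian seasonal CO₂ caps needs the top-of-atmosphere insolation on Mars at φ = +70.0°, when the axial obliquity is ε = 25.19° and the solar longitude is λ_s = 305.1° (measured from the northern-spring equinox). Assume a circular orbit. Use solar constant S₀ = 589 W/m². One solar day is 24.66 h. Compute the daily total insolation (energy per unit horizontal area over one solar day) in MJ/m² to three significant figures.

0.00 MJ/m²

Solar declination: sin δ = sin ε · sin λ_s = sin 25.19° × sin 305.1° = -0.34822, so δ = -20.379°.
cos H₀ = −tan(+70.0°) tan(-20.379°) = 1.0206 ≥ 1 ⇒ polar night, H₀ = 0 and Q̄ = 0.
Daily total = Q̄ × 24.66 h × 3600 s/h = 0.00 MJ/m².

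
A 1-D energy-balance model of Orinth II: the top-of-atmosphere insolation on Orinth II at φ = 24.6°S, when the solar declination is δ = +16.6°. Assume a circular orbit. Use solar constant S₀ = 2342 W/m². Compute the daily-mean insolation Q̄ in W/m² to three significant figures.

Q̄ ≈ 516 W/m²

cos H₀ = −tan(-24.6°) tan(+16.600°) = 0.1365, H₀ = 1.4339 rad.
Bracket: H₀ sin φ sin δ + cos φ cos δ sin H₀ = 1.4339×-0.41628×0.28569 + 0.90924×0.95832×0.99064 = -0.170529 + 0.863187 = 0.692658.
Q̄ = (S₀/π) × [bracket] = (2342/π) × 0.692658 = 516.4 W/m².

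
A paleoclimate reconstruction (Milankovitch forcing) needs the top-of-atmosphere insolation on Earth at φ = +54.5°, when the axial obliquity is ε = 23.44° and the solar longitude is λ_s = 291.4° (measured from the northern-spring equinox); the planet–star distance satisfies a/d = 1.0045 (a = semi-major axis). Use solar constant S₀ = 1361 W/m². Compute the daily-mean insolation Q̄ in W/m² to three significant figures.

Q̄ ≈ 66.7 W/m²

Solar declination: sin δ = sin ε · sin λ_s = sin 23.44° × sin 291.4° = -0.37036, so δ = -21.738°.
cos H₀ = −tan(+54.5°) tan(-21.738°) = 0.5590, H₀ = 0.9776 rad.
Bracket: H₀ sin φ sin δ + cos φ cos δ sin H₀ = 0.9776×0.81412×-0.37036 + 0.58070×0.92889×0.82918 = -0.294763 + 0.447265 = 0.152502.
Inverse-square distance factor (a/d)² = 1.0045² = 1.009020.
Q̄ = (S₀/π) × 1.009020 × [bracket] = (1361/π) × 1.009020 × 0.152502 = 66.66 W/m².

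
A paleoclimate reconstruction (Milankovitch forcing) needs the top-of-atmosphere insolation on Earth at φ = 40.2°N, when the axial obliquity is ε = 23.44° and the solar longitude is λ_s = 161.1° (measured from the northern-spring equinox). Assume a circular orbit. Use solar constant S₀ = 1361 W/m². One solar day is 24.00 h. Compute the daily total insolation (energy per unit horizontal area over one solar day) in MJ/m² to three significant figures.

Solar declination: sin δ = sin ε · sin λ_s = sin 23.44° × sin 161.1° = 0.12885, so δ = +7.403°.
cos H₀ = −tan(+40.2°) tan(+7.403°) = -0.1098, H₀ = 1.6808 rad.
Bracket: H₀ sin φ sin δ + cos φ cos δ sin H₀ = 1.6808×0.64546×0.12885 + 0.76380×0.99166×0.99395 = 0.139788 + 0.752847 = 0.892635.
Q̄ = (S₀/π) × [bracket] = (1361/π) × 0.892635 = 386.71 W/m².
Daily total = Q̄ × 24.00 h × 3600 s/h = 386.71 × 24.00 × 3600 / 10⁶ = 33.41 MJ/m².

33.4 MJ/m²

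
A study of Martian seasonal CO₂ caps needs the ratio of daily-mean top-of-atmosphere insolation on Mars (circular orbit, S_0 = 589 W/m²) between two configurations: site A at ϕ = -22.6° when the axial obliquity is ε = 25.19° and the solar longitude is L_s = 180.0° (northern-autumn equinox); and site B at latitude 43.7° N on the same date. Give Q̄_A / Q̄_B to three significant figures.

— Configuration A (ϕ=-22.6°):
Solar declination: sin δ = sin ε · sin L_s = sin 25.19° × sin 180.0° = 0.00000, so δ = +0.000°.
cos h₀ = −tan(-22.6°) tan(+0.000°) = 0.0000, h₀ = 1.5708 rad.
Bracket: h₀ sin ϕ sin δ + cos ϕ cos δ sin h₀ = 1.5708×-0.38430×0.00000 + 0.92321×1.00000×1.00000 = -0.000000 + 0.923210 = 0.923210.
Q̄ = (S_0/π) × [bracket] = (589/π) × 0.923210 = 173.09 W/m².
— Configuration B (ϕ=+43.7°):
cos h₀ = −tan(+43.7°) tan(+0.000°) = -0.0000, h₀ = 1.5708 rad.
Bracket: h₀ sin ϕ sin δ + cos ϕ cos δ sin h₀ = 1.5708×0.69088×0.00000 + 0.72297×1.00000×1.00000 = 0.000000 + 0.722970 = 0.722970.
Q̄ = (S_0/π) × [bracket] = (589/π) × 0.722970 = 135.55 W/m².
Ratio Q̄_A / Q̄_B = 173.09 / 135.55 = 1.277.

Q̄_A / Q̄_B ≈ 1.28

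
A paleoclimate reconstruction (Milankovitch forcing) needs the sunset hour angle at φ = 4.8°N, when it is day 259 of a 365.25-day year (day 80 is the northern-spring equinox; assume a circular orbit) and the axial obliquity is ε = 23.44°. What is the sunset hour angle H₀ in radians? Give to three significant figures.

Solar longitude: λ_s = 360° × (259 − 80)/365.25 = 176.427°.
sin δ = sin 23.44° × sin 176.427° = 0.02479, so δ = +1.420°.
cos H₀ = −tan φ · tan δ = −tan(+4.8°) × tan(+1.420°) = -0.0021, so H₀ = 1.5729 rad = 90.12°.

H₀ = 1.57 rad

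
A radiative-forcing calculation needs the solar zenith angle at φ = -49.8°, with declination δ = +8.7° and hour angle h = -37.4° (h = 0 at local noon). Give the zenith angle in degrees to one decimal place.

θ_z = 67.0°

cos θ_z = sin φ sin δ + cos φ cos δ cos h = -0.115532 + 0.506861 = 0.391329.
θ_z = arccos(0.391329) = 67.0°.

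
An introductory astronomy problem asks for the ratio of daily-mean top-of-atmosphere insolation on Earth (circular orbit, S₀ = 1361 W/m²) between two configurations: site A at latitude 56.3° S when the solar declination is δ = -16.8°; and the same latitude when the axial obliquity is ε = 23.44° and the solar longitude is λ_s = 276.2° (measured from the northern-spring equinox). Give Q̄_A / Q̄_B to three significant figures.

— Configuration A (φ=-56.3°):
cos H₀ = −tan(-56.3°) tan(-16.800°) = -0.4527, H₀ = 2.0406 rad.
Bracket: H₀ sin φ sin δ + cos φ cos δ sin H₀ = 2.0406×-0.83195×-0.28903 + 0.55484×0.95732×0.89166 = 0.490680 + 0.473614 = 0.964294.
Q̄ = (S₀/π) × [bracket] = (1361/π) × 0.964294 = 417.75 W/m².
— Configuration B (φ=-56.3°):
Solar declination: sin δ = sin ε · sin λ_s = sin 23.44° × sin 276.2° = -0.39546, so δ = -23.295°.
cos H₀ = −tan(-56.3°) tan(-23.295°) = -0.6456, H₀ = 2.2726 rad.
Bracket: H₀ sin φ sin δ + cos φ cos δ sin H₀ = 2.2726×-0.83195×-0.39546 + 0.55484×0.91848×0.76368 = 0.747692 + 0.389179 = 1.136871.
Q̄ = (S₀/π) × [bracket] = (1361/π) × 1.136871 = 492.51 W/m².
Ratio Q̄_A / Q̄_B = 417.75 / 492.51 = 0.8482.

Q̄_A / Q̄_B ≈ 0.848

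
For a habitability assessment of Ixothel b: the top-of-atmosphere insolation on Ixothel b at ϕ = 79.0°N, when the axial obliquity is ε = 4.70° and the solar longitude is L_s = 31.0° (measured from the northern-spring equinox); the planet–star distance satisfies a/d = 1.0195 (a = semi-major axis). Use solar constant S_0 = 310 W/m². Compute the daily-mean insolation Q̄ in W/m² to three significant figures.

Solar declination: sin δ = sin ε · sin L_s = sin 4.70° × sin 31.0° = 0.04220, so δ = +2.419°.
cos h₀ = −tan(+79.0°) tan(+2.419°) = -0.2173, h₀ = 1.7898 rad.
Bracket: h₀ sin ϕ sin δ + cos ϕ cos δ sin h₀ = 1.7898×0.98163×0.04220 + 0.19081×0.99911×0.97610 = 0.074142 + 0.186084 = 0.260226.
Inverse-square distance factor (a/d)² = 1.0195² = 1.039380.
Q̄ = (S_0/π) × 1.039380 × [bracket] = (310/π) × 1.039380 × 0.260226 = 26.69 W/m².

Q̄ ≈ 26.7 W/m²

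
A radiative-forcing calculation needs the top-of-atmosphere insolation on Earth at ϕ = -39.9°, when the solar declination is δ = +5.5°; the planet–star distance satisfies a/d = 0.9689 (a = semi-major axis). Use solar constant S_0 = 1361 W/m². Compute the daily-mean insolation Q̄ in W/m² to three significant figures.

cos h₀ = −tan(-39.9°) tan(+5.500°) = 0.0805, h₀ = 1.4902 rad.
Bracket: h₀ sin ϕ sin δ + cos ϕ cos δ sin h₀ = 1.4902×-0.64145×0.09585 + 0.76717×0.99540×0.99675 = -0.091622 + 0.761159 = 0.669537.
Inverse-square distance factor (a/d)² = 0.9689² = 0.938767.
Q̄ = (S_0/π) × 0.938767 × [bracket] = (1361/π) × 0.938767 × 0.669537 = 272.3 W/m².

Q̄ ≈ 272 W/m²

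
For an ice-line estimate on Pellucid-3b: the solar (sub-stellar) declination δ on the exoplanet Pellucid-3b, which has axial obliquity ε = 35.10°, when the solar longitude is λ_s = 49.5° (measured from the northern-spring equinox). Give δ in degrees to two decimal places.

δ = +25.93°

sin δ = sin ε · sin λ_s = sin 35.10° × sin 49.5° = 0.437237.
δ = arcsin(0.437237) = +25.93°.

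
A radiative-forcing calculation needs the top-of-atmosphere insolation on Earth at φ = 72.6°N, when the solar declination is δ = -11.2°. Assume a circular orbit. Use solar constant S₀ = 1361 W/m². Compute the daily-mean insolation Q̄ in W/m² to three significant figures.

cos H₀ = −tan(+72.6°) tan(-11.200°) = 0.6318, H₀ = 0.8869 rad.
Bracket: H₀ sin φ sin δ + cos φ cos δ sin H₀ = 0.8869×0.95424×-0.19423 + 0.29904×0.98096×0.77510 = -0.164380 + 0.227373 = 0.062993.
Q̄ = (S₀/π) × [bracket] = (1361/π) × 0.062993 = 27.29 W/m².

Q̄ ≈ 27.3 W/m²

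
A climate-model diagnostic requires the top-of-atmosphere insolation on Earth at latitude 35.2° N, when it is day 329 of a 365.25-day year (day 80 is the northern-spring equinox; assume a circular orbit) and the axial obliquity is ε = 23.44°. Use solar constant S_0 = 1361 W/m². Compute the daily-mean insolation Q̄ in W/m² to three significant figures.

Q̄ ≈ 201 W/m²

Solar longitude: L_s = 360° × (329 − 80)/365.25 = 245.421°.
sin δ = sin 23.44° × sin 245.421° = -0.36174, so δ = -21.207°.
cos h₀ = −tan(+35.2°) tan(-21.207°) = 0.2737, h₀ = 1.2935 rad.
Bracket: h₀ sin ϕ sin δ + cos ϕ cos δ sin h₀ = 1.2935×0.57643×-0.36174 + 0.81714×0.93228×0.96181 = -0.269718 + 0.732710 = 0.462992.
Q̄ = (S_0/π) × [bracket] = (1361/π) × 0.462992 = 200.6 W/m².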